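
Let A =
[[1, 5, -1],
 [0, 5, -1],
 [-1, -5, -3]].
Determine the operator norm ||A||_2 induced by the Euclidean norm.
||A||_2 ≈ 8.7613 (= sqrt(largest eigenvalue of A^T A))

||A||_2 = sigma_max(A) = sqrt(lambda_max(A^T A)). Form the symmetric matrix M = A^T A =
[[2, 10, 2],
 [10, 75, 5],
 [2, 5, 11]].
Its characteristic polynomial (trace, sum of principal 2x2 minors, determinant of M give the coefficients) is
  p(λ) = det(λ I - M) = λ^3 - 88λ^2 + 868λ - 400.
No integer candidate from the rational root theorem (±divisors of 400) is a root, so the roots are irrational. The cubic discriminant is Δ = 2673916928 > 0, so there are three distinct real roots. p(0) = -400 and p(1) = 381 have opposite signs, so a root lies in (0, 1); Newton's method refines it to λ ≈ 0.4845. p(10) = 480 and p(11) = -169 have opposite signs, so a root lies in (10, 11); Newton's method refines it to λ ≈ 10.7556. p(76) = -3744 and p(77) = 1217 have opposite signs, so a root lies in (76, 77); Newton's method refines it to λ ≈ 76.7599. Check (Vieta): the three roots sum to 88, matching tr M = 88.
So the eigenvalues of A^T A are ≈ 0.4845, 10.7556, 76.7599 (all ≥ 0, as they must be for A^T A). The largest is λ_max ≈ 76.7599, hence ||A||_2 = sqrt(λ_max) ≈ 8.7613.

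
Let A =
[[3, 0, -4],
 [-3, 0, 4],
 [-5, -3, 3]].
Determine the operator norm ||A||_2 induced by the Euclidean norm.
||A||_2 = sqrt((93 + sqrt(5881))/2) ≈ 9.2111 (= sqrt(largest eigenvalue of A^T A))

||A||_2 = sigma_max(A) = sqrt(lambda_max(A^T A)). Form the symmetric matrix M = A^T A =
[[43, 15, -39],
 [15, 9, -9],
 [-39, -9, 41]].
Its characteristic polynomial (trace, sum of principal 2x2 minors, determinant of M give the coefficients) is
  p(λ) = det(λ I - M) = λ^3 - 93λ^2 + 692λ.
The constant term is 0, so λ = 0 is a root. Dividing out λ leaves p(λ) = λ(λ^2 - 93λ + 692). For λ^2 - 93λ + 692 the discriminant is 5881. It is nonnegative but not a perfect square, so the roots are real and irrational: λ = (93 ± sqrt(5881))/2 ≈ 84.8438, 8.1562.
So the eigenvalues of A^T A are ≈ 0, 8.1562, 84.8438 (all ≥ 0, as they must be for A^T A). The largest is λ_max = (93 + sqrt(5881))/2 ≈ 84.8438, hence ||A||_2 = sqrt(λ_max) = sqrt((93 + sqrt(5881))/2) ≈ 9.2111.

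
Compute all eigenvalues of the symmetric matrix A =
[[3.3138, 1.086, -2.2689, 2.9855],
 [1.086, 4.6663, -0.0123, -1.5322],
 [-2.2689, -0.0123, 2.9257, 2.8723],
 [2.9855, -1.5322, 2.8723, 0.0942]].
sigma(A) ≈ {-4, 4, 5, 6}

A is real symmetric, so its spectrum consists of real eigenvalues. Expanding the characteristic polynomial of the displayed matrix gives
  det(λ I - A) = p(λ) = λ^4 + (-11)λ^3 + (14)λ^2 + (176.0055)λ + (-480.0143).
Solving p(λ) = 0 yields eigenvalues ≈ -4, 4, 5, 6. (A is shown rounded to 4 decimals, so these recover the underlying integer eigenvalues to within that precision.)
Verification: the trace of A = 11 equals the sum of eigenvalues 11, and det(A) ≈ -480.0143 matches the eigenvalue product -480.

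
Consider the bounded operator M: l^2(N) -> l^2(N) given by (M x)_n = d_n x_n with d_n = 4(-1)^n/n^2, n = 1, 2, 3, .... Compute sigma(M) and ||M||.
sigma(M) = {4(-1)^n/n^2 : n ≥ 1} ∪ {0}; ||M|| = 4

A bounded diagonal operator on l^2 with diagonal entries d_n has spectrum equal to the closure of {d_n : n ≥ 1}: every d_n is an eigenvalue (with eigenvector e_n), so {d_n} ⊂ sigma(M); the spectrum is closed, so its closure is too; and for lambda not in the closure, (M - lambda I) has bounded inverse (the diagonal entries 1/(d_n - lambda) are bounded). For our sequence d_n = 4(-1)^n/n^2, n = 1, 2, 3, ...:
  - {d_n} = {4(-1)^n/n^2 : n ≥ 1}; the only limit point is 0
  - closure = {4(-1)^n/n^2 : n ≥ 1} ∪ {0}
For the norm: a diagonal operator has ||M|| = sup_n |d_n|. Here |d_n| = 4/n^2 is decreasing, so sup_n |d_n| = |d_1| = 4. So ||M|| = 4.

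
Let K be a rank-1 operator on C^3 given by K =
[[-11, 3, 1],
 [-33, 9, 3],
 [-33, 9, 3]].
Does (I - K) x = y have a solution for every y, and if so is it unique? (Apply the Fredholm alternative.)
(I - K) is singular (det(I - K) = 0, i.e. 1 ∈ sigma(K)). (I - K) x = y is solvable iff y ⊥ ker((I - K)^*) = span{(-11, 3, 1)}, i.e. iff -11y_1 + 3y_2 + y_3 = 0. When solvable, the solutions are x = y + c·(1, 3, 3), c arbitrary (ker(I - K) = span{(1, 3, 3)}, dimension 1).

K has rank 1, so it is an outer product K = u v^T: every row of K is a multiple of one row vector. Reading off the entries, u = (1, 3, 3) and v = (-11, 3, 1) (row i of K equals u_i·v^T). A rank-one matrix u v^T satisfies K u = u (v·u) and kills the (2)-dimensional subspace v^⊥, so its characteristic polynomial is lambda^2 (lambda - v·u) with v·u = tr K = 1. Hence the eigenvalues of I - K are 1 (multiplicity 2) and 1 - (1) = 0, so det(I - K) = 0. (Direct check: I - K =
[[12, -3, -1],
 [33, -8, -3],
 [33, -9, -2]]
has determinant 0.) So 1 is an eigenvalue of K and (I - K) is not invertible. The finite-dimensional Fredholm alternative says: either (I - K) is invertible, or ker(I - K) ≠ {0} and then range(I - K) = ker((I - K)^*)^⊥, with dim ker(I - K) = dim ker((I - K)^*). We are in the second case, so we need both kernels. Kernel of I - K: (I - K) u = u - u (v·u) = u - u = 0, so ker(I - K) = span{u} = span{(1, 3, 3)} (it is exactly 1-dimensional because rank(I - K) = 2). Kernel of the adjoint: K is real, so (I - K)^* = I - K^T = I - v u^T, and (I - v u^T) v = v - v (u·v) = 0; hence ker((I - K)^*) = span{v} = span{(-11, 3, 1)}. Therefore (I - K) x = y is solvable iff <y, v> = 0, i.e. iff -11y_1 + 3y_2 + y_3 = 0. When this holds, K y = u (v·y) = 0, so (I - K) y = y and x = y is a particular solution; the full solution set is the line x = y + c·u = y + c·(1, 3, 3), c ∈ C.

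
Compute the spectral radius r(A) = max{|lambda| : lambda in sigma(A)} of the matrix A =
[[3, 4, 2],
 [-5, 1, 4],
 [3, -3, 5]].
r(A) ≈ 6.6673

The eigenvalues of A are the roots of its characteristic polynomial. With M = A (coefficients from the trace, the sum of principal 2x2 minors, and det A):
  p(λ) = det(λ I - M) = λ^3 - 9λ^2 + 49λ - 223.
No integer candidate from the rational root theorem (±divisors of 223) is a root, so the roots are irrational. The cubic discriminant is Δ = -498892 < 0, so there is one real root and a complex-conjugate pair. p(6) = -37 and p(7) = 22 have opposite signs, so a root lies in (6, 7); Newton's method refines it to λ ≈ 6.6673. Dividing out (λ - (6.6673)) leaves approximately λ^2 - 2.3327λ + 33.447. For λ^2 - 2.3327λ + 33.447 the discriminant is -128.3464. It is negative, so the remaining roots are the complex-conjugate pair λ ≈ 1.1664 ± 5.6645i. Their product equals the constant term, so |λ|^2 ≈ 33.447 and |λ| ≈ 5.7833.
Thus the eigenvalues (to 4 decimals) are 6.6673 (modulus 6.6673); 1.1664 ± 5.6645i (modulus 5.7833). The spectral radius is the largest modulus: r(A) ≈ 6.6673. (Cross-check: r(A) ≤ ||A||_2 ≈ 6.7855; equality holds whenever A is normal, though it can also hold for some non-normal A.)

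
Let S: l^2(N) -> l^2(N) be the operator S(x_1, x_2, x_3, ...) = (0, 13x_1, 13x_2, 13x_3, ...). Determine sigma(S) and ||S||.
sigma(S) = closed disk {z in C : |z| ≤ 13}; ||S|| = 13

Note S = 13·U where U is the unit right shift (U x)_k = x_{k-1} (with x_0 := 0); so ||S|| = 13||U|| and sigma(S) = 13·sigma(U). ||S x||^2 = sum_{k≥1} |13x_k|^2 = 169||x||^2, so ||S|| = 13 and sigma(S) ⊂ {|z| ≤ 13}. For any |lambda| < 13, the equation (S - lambda I) x = 0 forces x_1 = 0, then 13x_k = lambda x_{k+1} ⇒ x = 0, so S has no eigenvalues. But (S - lambda I) is not surjective for |lambda| < 13: solving (S - lambda I) x = e_1 would require x_n proportional to (lambda/13)^(-n), which is not in l^2. So every |lambda| < 13 lies in the residual spectrum. The boundary |lambda| = 13 is in the approximate point spectrum (the spectrum is closed). Hence sigma(S) is the closed disk of radius 13.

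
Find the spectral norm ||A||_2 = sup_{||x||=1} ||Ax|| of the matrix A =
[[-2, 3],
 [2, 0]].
||A||_2 = sqrt((17 + sqrt(145))/2) ≈ 3.8106 (= sqrt(largest eigenvalue of A^T A))

||A||_2 = sigma_max(A) = sqrt(lambda_max(A^T A)). Form the symmetric matrix M = A^T A =
[[8, -6],
 [-6, 9]].
Its characteristic polynomial (trace, determinant of M give the coefficients) is
  p(λ) = det(λ I - M) = λ^2 - 17λ + 36.
For λ^2 - 17λ + 36 the discriminant is 145. It is nonnegative but not a perfect square, so the roots are real and irrational: λ = (17 ± sqrt(145))/2 ≈ 14.5208, 2.4792.
So the eigenvalues of A^T A are ≈ 2.4792, 14.5208 (all ≥ 0, as they must be for A^T A). The largest is λ_max = (17 + sqrt(145))/2 ≈ 14.5208, hence ||A||_2 = sqrt(λ_max) = sqrt((17 + sqrt(145))/2) ≈ 3.8106.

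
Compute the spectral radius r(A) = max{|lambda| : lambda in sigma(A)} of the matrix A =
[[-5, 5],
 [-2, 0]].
r(A) = sqrt(10) ≈ 3.1623

The eigenvalues of A are the roots of its characteristic polynomial. With M = A (coefficients from the trace and determinant):
  p(λ) = det(λ I - M) = λ^2 + 5λ + 10.
For λ^2 + 5λ + 10 the discriminant is -15. It is negative, so the roots are the complex-conjugate pair λ = -5/2 ± (sqrt(15)/2) i ≈ -2.5 ± 1.9365i. For a conjugate pair the product of the roots equals the constant term, so |λ|^2 = 10 and |λ| = sqrt(10) ≈ 3.1623.
Thus the eigenvalues (to 4 decimals) are -2.5 ± 1.9365i (modulus 3.1623). The spectral radius is the largest modulus: r(A) = sqrt(10) ≈ 3.1623. (Cross-check: r(A) ≤ ||A||_2 ≈ 7.2166; equality holds whenever A is normal, though it can also hold for some non-normal A.)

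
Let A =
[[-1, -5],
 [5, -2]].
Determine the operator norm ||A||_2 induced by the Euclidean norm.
||A||_2 = sqrt((55 + sqrt(109))/2) ≈ 5.7202 (= sqrt(largest eigenvalue of A^T A))

||A||_2 = sigma_max(A) = sqrt(lambda_max(A^T A)). Form the symmetric matrix M = A^T A =
[[26, -5],
 [-5, 29]].
Its characteristic polynomial (trace, determinant of M give the coefficients) is
  p(λ) = det(λ I - M) = λ^2 - 55λ + 729.
For λ^2 - 55λ + 729 the discriminant is 109. It is nonnegative but not a perfect square, so the roots are real and irrational: λ = (55 ± sqrt(109))/2 ≈ 32.7202, 22.2798.
So the eigenvalues of A^T A are ≈ 22.2798, 32.7202 (all ≥ 0, as they must be for A^T A). The largest is λ_max = (55 + sqrt(109))/2 ≈ 32.7202, hence ||A||_2 = sqrt(λ_max) = sqrt((55 + sqrt(109))/2) ≈ 5.7202.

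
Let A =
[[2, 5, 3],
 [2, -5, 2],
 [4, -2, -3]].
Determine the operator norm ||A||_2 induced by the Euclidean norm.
||A||_2 ≈ 7.7029 (= sqrt(largest eigenvalue of A^T A))

||A||_2 = sigma_max(A) = sqrt(lambda_max(A^T A)). Form the symmetric matrix M = A^T A =
[[24, -8, -2],
 [-8, 54, 11],
 [-2, 11, 22]].
Its characteristic polynomial (trace, sum of principal 2x2 minors, determinant of M give the coefficients) is
  p(λ) = det(λ I - M) = λ^3 - 100λ^2 + 2823λ - 24336.
No integer candidate from the rational root theorem (±divisors of 24336) is a root, so the roots are irrational. The cubic discriminant is Δ = 30073140 > 0, so there are three distinct real roots. p(18) = -90 and p(19) = 60 have opposite signs, so a root lies in (18, 19); Newton's method refines it to λ ≈ 18.5261. p(22) = 18 and p(23) = -140 have opposite signs, so a root lies in (22, 23); Newton's method refines it to λ ≈ 22.1388. p(59) = -500 and p(60) = 1044 have opposite signs, so a root lies in (59, 60); Newton's method refines it to λ ≈ 59.3351. Check (Vieta): the three roots sum to 100, matching tr M = 100.
So the eigenvalues of A^T A are ≈ 18.5261, 22.1388, 59.3351 (all ≥ 0, as they must be for A^T A). The largest is λ_max ≈ 59.3351, hence ||A||_2 = sqrt(λ_max) ≈ 7.7029.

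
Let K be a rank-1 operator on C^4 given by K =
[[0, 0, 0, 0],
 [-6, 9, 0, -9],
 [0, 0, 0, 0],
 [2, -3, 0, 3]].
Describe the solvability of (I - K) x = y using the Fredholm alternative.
(I - K) is invertible (det(I - K) = -11 ≠ 0), so for every y in C^4 the equation (I - K) x = y has a unique solution.

K has rank 1, so it is an outer product K = u v^T: every row of K is a multiple of one row vector. Reading off the entries, u = (0, -3, 0, 1) and v = (2, -3, 0, 3) (row i of K equals u_i·v^T). A rank-one matrix u v^T satisfies K u = u (v·u) and kills the (3)-dimensional subspace v^⊥, so its characteristic polynomial is lambda^3 (lambda - v·u) with v·u = tr K = 12. Hence the eigenvalues of I - K are 1 (multiplicity 3) and 1 - (12) = -11, so det(I - K) = -11. (Direct check: I - K =
[[1, 0, 0, 0],
 [6, -8, 0, 9],
 [0, 0, 1, 0],
 [-2, 3, 0, -2]]
has determinant -11.) The finite-dimensional Fredholm alternative says: either (I - K) is invertible, or ker(I - K) ≠ {0} and then range(I - K) = ker((I - K)^*)^⊥, with dim ker(I - K) = dim ker((I - K)^*). Since det(I - K) ≠ 0, 1 is not an eigenvalue of K and ker(I - K) = {0}, so we are in the first case: for every y there is a unique x = (I - K)^(-1) y. Explicitly, by the Sherman–Morrison formula, (I - u v^T)^(-1) = I + u v^T/(1 - v·u), i.e. (I - K)^(-1) = I + K/(-11).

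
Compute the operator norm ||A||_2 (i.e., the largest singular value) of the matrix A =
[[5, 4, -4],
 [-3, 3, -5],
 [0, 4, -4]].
||A||_2 ≈ 9.9263 (= sqrt(largest eigenvalue of A^T A))

||A||_2 = sigma_max(A) = sqrt(lambda_max(A^T A)). Form the symmetric matrix M = A^T A =
[[34, 11, -5],
 [11, 41, -47],
 [-5, -47, 57]].
Its characteristic polynomial (trace, sum of principal 2x2 minors, determinant of M give the coefficients) is
  p(λ) = det(λ I - M) = λ^3 - 132λ^2 + 3314λ - 1600.
No integer candidate from the rational root theorem (±divisors of 1600) is a root, so the roots are irrational. The cubic discriminant is Δ = 43585047328 > 0, so there are three distinct real roots. p(0) = -1600 and p(1) = 1583 have opposite signs, so a root lies in (0, 1); Newton's method refines it to λ ≈ 0.4924. p(32) = 2048 and p(33) = -49 have opposite signs, so a root lies in (32, 33); Newton's method refines it to λ ≈ 32.977. p(98) = -3364 and p(99) = 3053 have opposite signs, so a root lies in (98, 99); Newton's method refines it to λ ≈ 98.5306. Check (Vieta): the three roots sum to 132, matching tr M = 132.
So the eigenvalues of A^T A are ≈ 0.4924, 32.977, 98.5306 (all ≥ 0, as they must be for A^T A). The largest is λ_max ≈ 98.5306, hence ||A||_2 = sqrt(λ_max) ≈ 9.9263.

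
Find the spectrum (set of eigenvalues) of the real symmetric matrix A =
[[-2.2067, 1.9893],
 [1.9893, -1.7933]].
sigma(A) ≈ {-4, 0}

A is real symmetric, so its spectrum consists of real eigenvalues. Expanding the characteristic polynomial of the displayed matrix gives
  det(λ I - A) = p(λ) = λ^2 + (4)λ + (0).
Solving p(λ) = 0 yields eigenvalues ≈ -4, 0. (A is shown rounded to 4 decimals, so these recover the underlying integer eigenvalues to within that precision.)
Verification: the trace of A = -4 equals the sum of eigenvalues -4, and det(A) ≈ -0.0000 matches the eigenvalue product 0.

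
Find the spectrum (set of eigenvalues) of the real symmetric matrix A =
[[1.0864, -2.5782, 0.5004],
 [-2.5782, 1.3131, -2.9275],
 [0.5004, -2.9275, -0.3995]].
sigma(A) ≈ {-3, 0, 5}

A is real symmetric, so its spectrum consists of real eigenvalues. Expanding the characteristic polynomial of the displayed matrix gives
  det(λ I - A) = p(λ) = λ^3 + (-2)λ^2 + (-15)λ + (0).
Solving p(λ) = 0 yields eigenvalues ≈ -3, 0, 5. (A is shown rounded to 4 decimals, so these recover the underlying integer eigenvalues to within that precision.)
Verification: the trace of A = 2 equals the sum of eigenvalues 2, and det(A) ≈ -0.0002 matches the eigenvalue product 0.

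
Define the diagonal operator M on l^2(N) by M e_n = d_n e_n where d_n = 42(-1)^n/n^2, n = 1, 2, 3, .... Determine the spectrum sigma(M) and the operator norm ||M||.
sigma(M) = {42(-1)^n/n^2 : n ≥ 1} ∪ {0}; ||M|| = 42

A bounded diagonal operator on l^2 with diagonal entries d_n has spectrum equal to the closure of {d_n : n ≥ 1}: every d_n is an eigenvalue (with eigenvector e_n), so {d_n} ⊂ sigma(M); the spectrum is closed, so its closure is too; and for lambda not in the closure, (M - lambda I) has bounded inverse (the diagonal entries 1/(d_n - lambda) are bounded). For our sequence d_n = 42(-1)^n/n^2, n = 1, 2, 3, ...:
  - {d_n} = {42(-1)^n/n^2 : n ≥ 1}; the only limit point is 0
  - closure = {42(-1)^n/n^2 : n ≥ 1} ∪ {0}
For the norm: a diagonal operator has ||M|| = sup_n |d_n|. Here |d_n| = 42/n^2 is decreasing, so sup_n |d_n| = |d_1| = 42. So ||M|| = 42.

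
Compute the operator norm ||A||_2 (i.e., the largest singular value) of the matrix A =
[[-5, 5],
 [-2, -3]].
||A||_2 = sqrt((63 + sqrt(1469))/2) ≈ 7.1178 (= sqrt(largest eigenvalue of A^T A))

||A||_2 = sigma_max(A) = sqrt(lambda_max(A^T A)). Form the symmetric matrix M = A^T A =
[[29, -19],
 [-19, 34]].
Its characteristic polynomial (trace, determinant of M give the coefficients) is
  p(λ) = det(λ I - M) = λ^2 - 63λ + 625.
For λ^2 - 63λ + 625 the discriminant is 1469. It is nonnegative but not a perfect square, so the roots are real and irrational: λ = (63 ± sqrt(1469))/2 ≈ 50.6638, 12.3362.
So the eigenvalues of A^T A are ≈ 12.3362, 50.6638 (all ≥ 0, as they must be for A^T A). The largest is λ_max = (63 + sqrt(1469))/2 ≈ 50.6638, hence ||A||_2 = sqrt(λ_max) = sqrt((63 + sqrt(1469))/2) ≈ 7.1178.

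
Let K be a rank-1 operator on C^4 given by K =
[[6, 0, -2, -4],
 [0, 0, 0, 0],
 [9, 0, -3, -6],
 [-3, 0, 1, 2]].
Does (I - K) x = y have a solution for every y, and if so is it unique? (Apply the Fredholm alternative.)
(I - K) is invertible (det(I - K) = -4 ≠ 0), so for every y in C^4 the equation (I - K) x = y has a unique solution.

K has rank 1, so it is an outer product K = u v^T: every row of K is a multiple of one row vector. Reading off the entries, u = (-2, 0, -3, 1) and v = (-3, 0, 1, 2) (row i of K equals u_i·v^T). A rank-one matrix u v^T satisfies K u = u (v·u) and kills the (3)-dimensional subspace v^⊥, so its characteristic polynomial is lambda^3 (lambda - v·u) with v·u = tr K = 5. Hence the eigenvalues of I - K are 1 (multiplicity 3) and 1 - (5) = -4, so det(I - K) = -4. (Direct check: I - K =
[[-5, 0, 2, 4],
 [0, 1, 0, 0],
 [-9, 0, 4, 6],
 [3, 0, -1, -1]]
has determinant -4.) The finite-dimensional Fredholm alternative says: either (I - K) is invertible, or ker(I - K) ≠ {0} and then range(I - K) = ker((I - K)^*)^⊥, with dim ker(I - K) = dim ker((I - K)^*). Since det(I - K) ≠ 0, 1 is not an eigenvalue of K and ker(I - K) = {0}, so we are in the first case: for every y there is a unique x = (I - K)^(-1) y. Explicitly, by the Sherman–Morrison formula, (I - u v^T)^(-1) = I + u v^T/(1 - v·u), i.e. (I - K)^(-1) = I + K/(-4).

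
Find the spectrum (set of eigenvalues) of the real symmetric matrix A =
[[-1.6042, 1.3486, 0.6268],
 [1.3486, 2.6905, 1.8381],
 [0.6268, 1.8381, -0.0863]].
sigma(A) ≈ {-2, -1, 4}

A is real symmetric, so its spectrum consists of real eigenvalues. Expanding the characteristic polynomial of the displayed matrix gives
  det(λ I - A) = p(λ) = λ^3 + (-1)λ^2 + (-10)λ + (-8).
Solving p(λ) = 0 yields eigenvalues ≈ -2, -1, 4. (A is shown rounded to 4 decimals, so these recover the underlying integer eigenvalues to within that precision.)
Verification: the trace of A = 1 equals the sum of eigenvalues 1, and det(A) ≈ 7.9999 matches the eigenvalue product 8.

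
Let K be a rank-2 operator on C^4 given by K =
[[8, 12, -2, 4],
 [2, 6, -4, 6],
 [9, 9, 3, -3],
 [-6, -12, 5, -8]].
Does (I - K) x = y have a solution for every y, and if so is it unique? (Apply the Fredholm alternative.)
(I - K) is invertible (det(I - K) = 87 ≠ 0), so for every y in C^4 the equation (I - K) x = y has a unique solution.

K has rank 2 and factors as K = U V^T = u1 v1^T + u2 v2^T with u1 = (-2, -2, 0, 3), v1 = (-1, -3, 2, -3), u2 = (-2, 0, -3, 1), v2 = (-3, -3, -1, 1) (multiplying out reproduces the displayed K). The nonzero eigenvalues of U V^T coincide with those of the 2 x 2 matrix G = V^T U = [[v1·u1, v1·u2], [v2·u1, v2·u2]] = [[-1, -7], [15, 10]], and by the Sylvester determinant identity det(I_4 - U V^T) = det(I_2 - V^T U) = det([[2, 7], [-15, -9]]) = (2)(-9) - (7)(-15) = 87. (Direct check: I - K =
[[-7, -12, 2, -4],
 [-2, -5, 4, -6],
 [-9, -9, -2, 3],
 [6, 12, -5, 9]]
has determinant 87.) The finite-dimensional Fredholm alternative says: either (I - K) is invertible, or ker(I - K) ≠ {0} and then range(I - K) = ker((I - K)^*)^⊥, with dim ker(I - K) = dim ker((I - K)^*). Since det(I - K) ≠ 0, 1 is not an eigenvalue of K and ker(I - K) = {0}, so we are in the first case: for every y there is a unique x = (I - K)^(-1) y. (Explicitly, by the Woodbury identity, (I - U V^T)^(-1) = I + U (I_2 - G)^(-1) V^T.)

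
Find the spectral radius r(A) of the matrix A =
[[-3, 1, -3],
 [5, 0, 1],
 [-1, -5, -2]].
r(A) ≈ 4.9732

The eigenvalues of A are the roots of its characteristic polynomial. With M = A (coefficients from the trace, the sum of principal 2x2 minors, and det A):
  p(λ) = det(λ I - M) = λ^3 + 5λ^2 + 3λ - 69.
No integer candidate from the rational root theorem (±divisors of 69) is a root, so the roots are irrational. The cubic discriminant is Δ = -112560 < 0, so there is one real root and a complex-conjugate pair. p(2) = -35 and p(3) = 12 have opposite signs, so a root lies in (2, 3); Newton's method refines it to λ ≈ 2.7898. Dividing out (λ - (2.7898)) leaves approximately λ^2 + 7.7898λ + 24.7325. For λ^2 + 7.7898λ + 24.7325 the discriminant is -38.2483. It is negative, so the remaining roots are the complex-conjugate pair λ ≈ -3.8949 ± 3.0923i. Their product equals the constant term, so |λ|^2 ≈ 24.7325 and |λ| ≈ 4.9732.
Thus the eigenvalues (to 4 decimals) are 2.7898 (modulus 2.7898); -3.8949 ± 3.0923i (modulus 4.9732). The spectral radius is the largest modulus: r(A) ≈ 4.9732. (Cross-check: r(A) ≤ ||A||_2 ≈ 6.7116; equality holds whenever A is normal, though it can also hold for some non-normal A.)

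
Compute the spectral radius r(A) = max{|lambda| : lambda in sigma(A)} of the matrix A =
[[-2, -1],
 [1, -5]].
r(A) = (7 + sqrt(5))/2 ≈ 4.618

The eigenvalues of A are the roots of its characteristic polynomial. With M = A (coefficients from the trace and determinant):
  p(λ) = det(λ I - M) = λ^2 + 7λ + 11.
For λ^2 + 7λ + 11 the discriminant is 5. It is nonnegative but not a perfect square, so the roots are real and irrational: λ = (-7 ± sqrt(5))/2 ≈ -2.382, -4.618.
Thus the eigenvalues (to 4 decimals) are -2.382 (modulus 2.382); -4.618 (modulus 4.618). The spectral radius is the largest modulus: r(A) = (7 + sqrt(5))/2 ≈ 4.618. (Cross-check: r(A) ≤ ||A||_2 ≈ 5.1401; equality holds whenever A is normal, though it can also hold for some non-normal A.)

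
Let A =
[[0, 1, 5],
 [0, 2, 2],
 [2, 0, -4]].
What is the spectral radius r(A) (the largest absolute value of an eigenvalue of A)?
r(A) ≈ 5.6713

The eigenvalues of A are the roots of its characteristic polynomial. With M = A (coefficients from the trace, the sum of principal 2x2 minors, and det A):
  p(λ) = det(λ I - M) = λ^3 + 2λ^2 - 18λ + 16.
No integer candidate from the rational root theorem (±divisors of 16) is a root, so the roots are irrational. The cubic discriminant is Δ = 6832 > 0, so there are three distinct real roots. p(-6) = -20 and p(-5) = 31 have opposite signs, so a root lies in (-6, -5); Newton's method refines it to λ ≈ -5.6713. p(1) = 1 and p(2) = -4 have opposite signs, so a root lies in (1, 2); Newton's method refines it to λ ≈ 1.0951. p(2) = -4 and p(3) = 7 have opposite signs, so a root lies in (2, 3); Newton's method refines it to λ ≈ 2.5762. Check (Vieta): the three roots sum to -2, matching tr M = -2.
Thus the eigenvalues (to 4 decimals) are -5.6713 (modulus 5.6713); 1.0951 (modulus 1.0951); 2.5762 (modulus 2.5762). The spectral radius is the largest modulus: r(A) ≈ 5.6713. (Cross-check: r(A) ≤ ||A||_2 ≈ 6.9508; equality holds whenever A is normal, though it can also hold for some non-normal A.)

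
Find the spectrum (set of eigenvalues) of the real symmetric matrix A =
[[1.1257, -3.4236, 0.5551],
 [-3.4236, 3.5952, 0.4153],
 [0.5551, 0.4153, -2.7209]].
sigma(A) ≈ {-3, -1, 6}

A is real symmetric, so its spectrum consists of real eigenvalues. Expanding the characteristic polynomial of the displayed matrix gives
  det(λ I - A) = p(λ) = λ^3 + (-2)λ^2 + (-21)λ + (-18).
Solving p(λ) = 0 yields eigenvalues ≈ -3, -1, 6. (A is shown rounded to 4 decimals, so these recover the underlying integer eigenvalues to within that precision.)
Verification: the trace of A = 2 equals the sum of eigenvalues 2, and det(A) ≈ 17.9995 matches the eigenvalue product 18.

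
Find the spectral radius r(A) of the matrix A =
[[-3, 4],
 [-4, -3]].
r(A) = 5

The eigenvalues of A are the roots of its characteristic polynomial. With M = A (coefficients from the trace and determinant):
  p(λ) = det(λ I - M) = λ^2 + 6λ + 25.
For λ^2 + 6λ + 25 the discriminant is -64. It is negative, so the roots are the complex-conjugate pair λ = -3 ± (sqrt(64)/2) i ≈ -3 ± 4i. For a conjugate pair the product of the roots equals the constant term, so |λ|^2 = 25 and |λ| = sqrt(25) = 5.
Thus the eigenvalues (to 4 decimals) are -3 ± 4i (modulus 5). The spectral radius is the largest modulus: r(A) = 5. (Cross-check: r(A) ≤ ||A||_2 ≈ 5; equality holds whenever A is normal, though it can also hold for some non-normal A.)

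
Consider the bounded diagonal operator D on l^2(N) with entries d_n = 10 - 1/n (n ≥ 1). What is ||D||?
||D|| = 10

For a diagonal operator on l^2 with entries d_n, ||D|| = sup_n |d_n|. Here d_1 = 9, d_2 = 19/2, ..., and d_n = 10 - 1/n increases monotonically toward 10. All terms lie in [9, 10), so |d_n| = d_n and the supremum is the limit 10, which is not attained by any individual d_n. Hence ||D|| = 10.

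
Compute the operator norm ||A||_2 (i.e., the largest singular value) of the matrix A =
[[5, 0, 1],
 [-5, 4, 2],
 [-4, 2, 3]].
||A||_2 ≈ 9.2538 (= sqrt(largest eigenvalue of A^T A))

||A||_2 = sigma_max(A) = sqrt(lambda_max(A^T A)). Form the symmetric matrix M = A^T A =
[[66, -28, -17],
 [-28, 20, 14],
 [-17, 14, 14]].
Its characteristic polynomial (trace, sum of principal 2x2 minors, determinant of M give the coefficients) is
  p(λ) = det(λ I - M) = λ^3 - 100λ^2 + 1255λ - 2116.
No integer candidate from the rational root theorem (±divisors of 2116) is a root, so the roots are irrational. The cubic discriminant is Δ = 4038777188 > 0, so there are three distinct real roots. p(1) = -960 and p(2) = 2 have opposite signs, so a root lies in (1, 2); Newton's method refines it to λ ≈ 1.9977. p(12) = 272 and p(13) = -504 have opposite signs, so a root lies in (12, 13); Newton's method refines it to λ ≈ 12.3693. p(85) = -3816 and p(86) = 2270 have opposite signs, so a root lies in (85, 86); Newton's method refines it to λ ≈ 85.633. Check (Vieta): the three roots sum to 100, matching tr M = 100.
So the eigenvalues of A^T A are ≈ 1.9977, 12.3693, 85.633 (all ≥ 0, as they must be for A^T A). The largest is λ_max ≈ 85.633, hence ||A||_2 = sqrt(λ_max) ≈ 9.2538.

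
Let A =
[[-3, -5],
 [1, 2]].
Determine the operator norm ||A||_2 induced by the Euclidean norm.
||A||_2 = sqrt((39 + sqrt(1517))/2) ≈ 6.2429 (= sqrt(largest eigenvalue of A^T A))

||A||_2 = sigma_max(A) = sqrt(lambda_max(A^T A)). Form the symmetric matrix M = A^T A =
[[10, 17],
 [17, 29]].
Its characteristic polynomial (trace, determinant of M give the coefficients) is
  p(λ) = det(λ I - M) = λ^2 - 39λ + 1.
For λ^2 - 39λ + 1 the discriminant is 1517. It is nonnegative but not a perfect square, so the roots are real and irrational: λ = (39 ± sqrt(1517))/2 ≈ 38.9743, 0.0257.
So the eigenvalues of A^T A are ≈ 0.0257, 38.9743 (all ≥ 0, as they must be for A^T A). The largest is λ_max = (39 + sqrt(1517))/2 ≈ 38.9743, hence ||A||_2 = sqrt(λ_max) = sqrt((39 + sqrt(1517))/2) ≈ 6.2429.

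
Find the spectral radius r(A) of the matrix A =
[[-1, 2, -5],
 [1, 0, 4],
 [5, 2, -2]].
r(A) ≈ 4.9904

The eigenvalues of A are the roots of its characteristic polynomial. With M = A (coefficients from the trace, the sum of principal 2x2 minors, and det A):
  p(λ) = det(λ I - M) = λ^3 + 3λ^2 + 17λ - 42.
No integer candidate from the rational root theorem (±divisors of 42) is a root, so the roots are irrational. The cubic discriminant is Δ = -98699 < 0, so there is one real root and a complex-conjugate pair. p(1) = -21 and p(2) = 12 have opposite signs, so a root lies in (1, 2); Newton's method refines it to λ ≈ 1.6865. Dividing out (λ - (1.6865)) leaves approximately λ^2 + 4.6865λ + 24.9037. For λ^2 + 4.6865λ + 24.9037 the discriminant is -77.6517. It is negative, so the remaining roots are the complex-conjugate pair λ ≈ -2.3432 ± 4.406i. Their product equals the constant term, so |λ|^2 ≈ 24.9037 and |λ| ≈ 4.9904.
Thus the eigenvalues (to 4 decimals) are 1.6865 (modulus 1.6865); -2.3432 ± 4.406i (modulus 4.9904). The spectral radius is the largest modulus: r(A) ≈ 4.9904. (Cross-check: r(A) ≤ ||A||_2 ≈ 7.0889; equality holds whenever A is normal, though it can also hold for some non-normal A.)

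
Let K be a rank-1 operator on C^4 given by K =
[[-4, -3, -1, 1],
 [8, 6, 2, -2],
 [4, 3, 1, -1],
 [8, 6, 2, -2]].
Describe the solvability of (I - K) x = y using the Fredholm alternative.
(I - K) is singular (det(I - K) = 0, i.e. 1 ∈ sigma(K)). (I - K) x = y is solvable iff y ⊥ ker((I - K)^*) = span{(-4, -3, -1, 1)}, i.e. iff -4y_1 - 3y_2 - y_3 + y_4 = 0. When solvable, the solutions are x = y + c·(1, -2, -1, -2), c arbitrary (ker(I - K) = span{(1, -2, -1, -2)}, dimension 1).

K has rank 1, so it is an outer product K = u v^T: every row of K is a multiple of one row vector. Reading off the entries, u = (1, -2, -1, -2) and v = (-4, -3, -1, 1) (row i of K equals u_i·v^T). A rank-one matrix u v^T satisfies K u = u (v·u) and kills the (3)-dimensional subspace v^⊥, so its characteristic polynomial is lambda^3 (lambda - v·u) with v·u = tr K = 1. Hence the eigenvalues of I - K are 1 (multiplicity 3) and 1 - (1) = 0, so det(I - K) = 0. (Direct check: I - K =
[[5, 3, 1, -1],
 [-8, -5, -2, 2],
 [-4, -3, 0, 1],
 [-8, -6, -2, 3]]
has determinant 0.) So 1 is an eigenvalue of K and (I - K) is not invertible. The finite-dimensional Fredholm alternative says: either (I - K) is invertible, or ker(I - K) ≠ {0} and then range(I - K) = ker((I - K)^*)^⊥, with dim ker(I - K) = dim ker((I - K)^*). We are in the second case, so we need both kernels. Kernel of I - K: (I - K) u = u - u (v·u) = u - u = 0, so ker(I - K) = span{u} = span{(1, -2, -1, -2)} (it is exactly 1-dimensional because rank(I - K) = 3). Kernel of the adjoint: K is real, so (I - K)^* = I - K^T = I - v u^T, and (I - v u^T) v = v - v (u·v) = 0; hence ker((I - K)^*) = span{v} = span{(-4, -3, -1, 1)}. Therefore (I - K) x = y is solvable iff <y, v> = 0, i.e. iff -4y_1 - 3y_2 - y_3 + y_4 = 0. When this holds, K y = u (v·y) = 0, so (I - K) y = y and x = y is a particular solution; the full solution set is the line x = y + c·u = y + c·(1, -2, -1, -2), c ∈ C.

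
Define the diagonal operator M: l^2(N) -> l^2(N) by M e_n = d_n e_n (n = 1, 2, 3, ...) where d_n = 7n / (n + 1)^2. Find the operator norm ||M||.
||M|| = 7/4 (attained at n = 1)

For M diagonal, ||M|| = sup_n |d_n|. Treat f(x) = 7x / (x + 1)^2 for real x > 0. By the quotient rule, f'(x) = 7(1 - x)/(x + 1)^3, which is positive for x < 1 and negative for x > 1. So f has a unique maximum at x = 1, and since 1 is a positive integer, the supremum over n ≥ 1 is attained at n = 1: d_1 = 7·1/(1 + 1)^2 = 7·1/4 = 7/4. Hence ||M|| = 7/4.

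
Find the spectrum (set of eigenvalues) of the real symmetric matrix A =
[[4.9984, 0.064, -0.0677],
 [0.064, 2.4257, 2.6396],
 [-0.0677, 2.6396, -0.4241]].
sigma(A) ≈ {-2, 4, 5}

A is real symmetric, so its spectrum consists of real eigenvalues. Expanding the characteristic polynomial of the displayed matrix gives
  det(λ I - A) = p(λ) = λ^3 + (-7)λ^2 + (2)λ + (40).
Solving p(λ) = 0 yields eigenvalues ≈ -2, 4, 5. (A is shown rounded to 4 decimals, so these recover the underlying integer eigenvalues to within that precision.)
Verification: the trace of A = 7 equals the sum of eigenvalues 7, and det(A) ≈ -40.0006 matches the eigenvalue product -40.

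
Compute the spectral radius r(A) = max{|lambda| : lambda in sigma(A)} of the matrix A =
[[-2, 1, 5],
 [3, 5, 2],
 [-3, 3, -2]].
r(A) ≈ 6.3477

The eigenvalues of A are the roots of its characteristic polynomial. With M = A (coefficients from the trace, the sum of principal 2x2 minors, and det A):
  p(λ) = det(λ I - M) = λ^3 - λ^2 - 10λ - 152.
No integer candidate from the rational root theorem (±divisors of 152) is a root, so the roots are irrational. The cubic discriminant is Δ = -647676 < 0, so there is one real root and a complex-conjugate pair. p(6) = -32 and p(7) = 72 have opposite signs, so a root lies in (6, 7); Newton's method refines it to λ ≈ 6.3477. Dividing out (λ - (6.3477)) leaves approximately λ^2 + 5.3477λ + 23.9457. For λ^2 + 5.3477λ + 23.9457 the discriminant is -67.1847. It is negative, so the remaining roots are the complex-conjugate pair λ ≈ -2.6739 ± 4.0983i. Their product equals the constant term, so |λ|^2 ≈ 23.9457 and |λ| ≈ 4.8934.
Thus the eigenvalues (to 4 decimals) are 6.3477 (modulus 6.3477); -2.6739 ± 4.0983i (modulus 4.8934). The spectral radius is the largest modulus: r(A) ≈ 6.3477. (Cross-check: r(A) ≤ ||A||_2 ≈ 6.6263; equality holds whenever A is normal, though it can also hold for some non-normal A.)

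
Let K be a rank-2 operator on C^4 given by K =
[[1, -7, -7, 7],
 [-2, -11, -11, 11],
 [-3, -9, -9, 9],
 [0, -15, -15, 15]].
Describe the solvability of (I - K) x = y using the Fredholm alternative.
(I - K) is invertible (det(I - K) = -35 ≠ 0), so for every y in C^4 the equation (I - K) x = y has a unique solution.

K has rank 2 and factors as K = U V^T = u1 v1^T + u2 v2^T with u1 = (2, 1, 0, 3), v1 = (1, -2, -2, 2), u2 = (-1, -3, -3, -3), v2 = (1, 3, 3, -3) (multiplying out reproduces the displayed K). The nonzero eigenvalues of U V^T coincide with those of the 2 x 2 matrix G = V^T U = [[v1·u1, v1·u2], [v2·u1, v2·u2]] = [[6, 5], [-4, -10]], and by the Sylvester determinant identity det(I_4 - U V^T) = det(I_2 - V^T U) = det([[-5, -5], [4, 11]]) = (-5)(11) - (-5)(4) = -35. (Direct check: I - K =
[[0, 7, 7, -7],
 [2, 12, 11, -11],
 [3, 9, 10, -9],
 [0, 15, 15, -14]]
has determinant -35.) The finite-dimensional Fredholm alternative says: either (I - K) is invertible, or ker(I - K) ≠ {0} and then range(I - K) = ker((I - K)^*)^⊥, with dim ker(I - K) = dim ker((I - K)^*). Since det(I - K) ≠ 0, 1 is not an eigenvalue of K and ker(I - K) = {0}, so we are in the first case: for every y there is a unique x = (I - K)^(-1) y. (Explicitly, by the Woodbury identity, (I - U V^T)^(-1) = I + U (I_2 - G)^(-1) V^T.)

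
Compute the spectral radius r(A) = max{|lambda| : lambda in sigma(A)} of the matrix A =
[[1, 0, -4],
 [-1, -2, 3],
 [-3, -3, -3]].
r(A) ≈ 3.4676

The eigenvalues of A are the roots of its characteristic polynomial. With M = A (coefficients from the trace, the sum of principal 2x2 minors, and det A):
  p(λ) = det(λ I - M) = λ^3 + 4λ^2 - 2λ - 27.
No integer candidate from the rational root theorem (±divisors of 27) is a root, so the roots are irrational. The cubic discriminant is Δ = -8787 < 0, so there is one real root and a complex-conjugate pair. p(2) = -7 and p(3) = 30 have opposite signs, so a root lies in (2, 3); Newton's method refines it to λ ≈ 2.2455. Dividing out (λ - (2.2455)) leaves approximately λ^2 + 6.2455λ + 12.0241. For λ^2 + 6.2455λ + 12.0241 the discriminant is -9.0905. It is negative, so the remaining roots are the complex-conjugate pair λ ≈ -3.1227 ± 1.5075i. Their product equals the constant term, so |λ|^2 ≈ 12.0241 and |λ| ≈ 3.4676.
Thus the eigenvalues (to 4 decimals) are 2.2455 (modulus 2.2455); -3.1227 ± 1.5075i (modulus 3.4676). The spectral radius is the largest modulus: r(A) ≈ 3.4676. (Cross-check: r(A) ≤ ||A||_2 ≈ 5.9216; equality holds whenever A is normal, though it can also hold for some non-normal A.)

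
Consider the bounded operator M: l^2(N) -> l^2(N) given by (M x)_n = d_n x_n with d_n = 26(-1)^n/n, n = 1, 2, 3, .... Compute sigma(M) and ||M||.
sigma(M) = {26(-1)^n/n : n ≥ 1} ∪ {0}; ||M|| = 26

A bounded diagonal operator on l^2 with diagonal entries d_n has spectrum equal to the closure of {d_n : n ≥ 1}: every d_n is an eigenvalue (with eigenvector e_n), so {d_n} ⊂ sigma(M); the spectrum is closed, so its closure is too; and for lambda not in the closure, (M - lambda I) has bounded inverse (the diagonal entries 1/(d_n - lambda) are bounded). For our sequence d_n = 26(-1)^n/n, n = 1, 2, 3, ...:
  - {d_n} = {26(-1)^n/n : n ≥ 1}; the only limit point is 0
  - closure = {26(-1)^n/n : n ≥ 1} ∪ {0}
For the norm: a diagonal operator has ||M|| = sup_n |d_n|. Here |d_n| = 26/n is decreasing, so sup_n |d_n| = |d_1| = 26. So ||M|| = 26.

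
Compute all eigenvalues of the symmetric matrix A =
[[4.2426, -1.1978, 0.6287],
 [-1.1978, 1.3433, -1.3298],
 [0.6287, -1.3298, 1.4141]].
sigma(A) ≈ {0, 2, 5}

A is real symmetric, so its spectrum consists of real eigenvalues. Expanding the characteristic polynomial of the displayed matrix gives
  det(λ I - A) = p(λ) = λ^3 + (-7)λ^2 + (10)λ + (0).
Solving p(λ) = 0 yields eigenvalues ≈ 0, 2, 5. (A is shown rounded to 4 decimals, so these recover the underlying integer eigenvalues to within that precision.)
Verification: the trace of A = 7 equals the sum of eigenvalues 7, and det(A) ≈ -0.0004 matches the eigenvalue product 0.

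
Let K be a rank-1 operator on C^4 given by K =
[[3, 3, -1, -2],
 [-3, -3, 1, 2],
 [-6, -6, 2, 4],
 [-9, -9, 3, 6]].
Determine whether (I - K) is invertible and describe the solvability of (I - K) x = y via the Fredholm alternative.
(I - K) is invertible (det(I - K) = -7 ≠ 0), so for every y in C^4 the equation (I - K) x = y has a unique solution.

K has rank 1, so it is an outer product K = u v^T: every row of K is a multiple of one row vector. Reading off the entries, u = (1, -1, -2, -3) and v = (3, 3, -1, -2) (row i of K equals u_i·v^T). A rank-one matrix u v^T satisfies K u = u (v·u) and kills the (3)-dimensional subspace v^⊥, so its characteristic polynomial is lambda^3 (lambda - v·u) with v·u = tr K = 8. Hence the eigenvalues of I - K are 1 (multiplicity 3) and 1 - (8) = -7, so det(I - K) = -7. (Direct check: I - K =
[[-2, -3, 1, 2],
 [3, 4, -1, -2],
 [6, 6, -1, -4],
 [9, 9, -3, -5]]
has determinant -7.) The finite-dimensional Fredholm alternative says: either (I - K) is invertible, or ker(I - K) ≠ {0} and then range(I - K) = ker((I - K)^*)^⊥, with dim ker(I - K) = dim ker((I - K)^*). Since det(I - K) ≠ 0, 1 is not an eigenvalue of K and ker(I - K) = {0}, so we are in the first case: for every y there is a unique x = (I - K)^(-1) y. Explicitly, by the Sherman–Morrison formula, (I - u v^T)^(-1) = I + u v^T/(1 - v·u), i.e. (I - K)^(-1) = I + K/(-7).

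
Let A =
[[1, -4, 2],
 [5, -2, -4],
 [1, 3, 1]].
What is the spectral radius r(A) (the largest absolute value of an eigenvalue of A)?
r(A) ≈ 5.7367

The eigenvalues of A are the roots of its characteristic polynomial. With M = A (coefficients from the trace, the sum of principal 2x2 minors, and det A):
  p(λ) = det(λ I - M) = λ^3 + 27λ - 80.
No integer candidate from the rational root theorem (±divisors of 80) is a root, so the roots are irrational. The cubic discriminant is Δ = -251532 < 0, so there is one real root and a complex-conjugate pair. p(2) = -18 and p(3) = 28 have opposite signs, so a root lies in (2, 3); Newton's method refines it to λ ≈ 2.4309. Dividing out (λ - (2.4309)) leaves approximately λ^2 + 2.4309λ + 32.9094. For λ^2 + 2.4309λ + 32.9094 the discriminant is -125.7281. It is negative, so the remaining roots are the complex-conjugate pair λ ≈ -1.2155 ± 5.6064i. Their product equals the constant term, so |λ|^2 ≈ 32.9094 and |λ| ≈ 5.7367.
Thus the eigenvalues (to 4 decimals) are 2.4309 (modulus 2.4309); -1.2155 ± 5.6064i (modulus 5.7367). The spectral radius is the largest modulus: r(A) ≈ 5.7367. (Cross-check: r(A) ≤ ||A||_2 ≈ 6.8779; equality holds whenever A is normal, though it can also hold for some non-normal A.)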